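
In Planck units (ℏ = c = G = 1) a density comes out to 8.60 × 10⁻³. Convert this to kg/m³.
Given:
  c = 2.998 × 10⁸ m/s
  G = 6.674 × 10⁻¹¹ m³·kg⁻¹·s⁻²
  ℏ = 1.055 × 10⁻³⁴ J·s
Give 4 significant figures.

One Planck density: ρ_P = c⁵/(ℏG²) = 5.154 × 10⁹⁶ kg/m³.
8.60 × 10⁻³ × 5.154 × 10⁹⁶ kg/m³ = 4.432 × 10⁹⁴ kg/m³

4.432 × 10⁹⁴ kg/m³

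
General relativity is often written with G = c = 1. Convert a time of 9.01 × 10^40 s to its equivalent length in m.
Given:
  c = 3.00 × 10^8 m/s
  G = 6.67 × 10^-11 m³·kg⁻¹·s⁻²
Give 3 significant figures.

2.70 × 10^49 m

Time → length via c.
9.01 × 10^40 s × (c) = 2.70 × 10^49 m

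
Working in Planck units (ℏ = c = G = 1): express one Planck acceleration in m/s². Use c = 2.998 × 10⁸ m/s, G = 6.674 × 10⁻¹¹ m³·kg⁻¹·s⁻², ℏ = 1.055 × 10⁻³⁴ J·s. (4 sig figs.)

From ℏ = c = G = 1 the acceleration scale is a_P = √(c⁷/(ℏG)).
  = √(3.092 × 10¹⁰³)
  = 5.560 × 10⁵¹ m/s²

5.560 × 10⁵¹ m/s²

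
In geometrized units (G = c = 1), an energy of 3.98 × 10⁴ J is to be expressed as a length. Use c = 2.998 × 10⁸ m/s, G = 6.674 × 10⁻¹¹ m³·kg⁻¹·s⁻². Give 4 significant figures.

3.288 × 10⁻⁴⁰ m

Energy → length via G/c⁴.
3.98 × 10⁴ J × (G/c⁴) = 3.288 × 10⁻⁴⁰ m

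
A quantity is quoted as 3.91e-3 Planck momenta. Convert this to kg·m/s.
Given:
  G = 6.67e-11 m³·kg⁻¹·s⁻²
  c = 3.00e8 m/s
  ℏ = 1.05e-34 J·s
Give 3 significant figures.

One Planck momentum: p_P = √(ℏc³/G) = 6.52 kg·m/s.
3.91e-3 × 6.52 kg·m/s = 0.0255 kg·m/s

0.0255 kg·m/s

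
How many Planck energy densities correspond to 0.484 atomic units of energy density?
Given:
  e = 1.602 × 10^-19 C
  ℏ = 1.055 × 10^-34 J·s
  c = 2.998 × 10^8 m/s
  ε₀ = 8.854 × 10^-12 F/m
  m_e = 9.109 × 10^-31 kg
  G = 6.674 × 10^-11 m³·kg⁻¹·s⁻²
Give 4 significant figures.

atomic unit of energy density: u_au = E_h/a₀³ = m_e⁴e¹⁰/((4πε₀)⁵ℏ⁸) = 2.929 × 10^13 J/m³
Planck energy density: u_P = c⁷/(ℏG²) = 4.632 × 10^113 J/m³
0.484 × 2.929 × 10^13 / 4.632 × 10^113 = 3.060 × 10^-101

3.060 × 10^-101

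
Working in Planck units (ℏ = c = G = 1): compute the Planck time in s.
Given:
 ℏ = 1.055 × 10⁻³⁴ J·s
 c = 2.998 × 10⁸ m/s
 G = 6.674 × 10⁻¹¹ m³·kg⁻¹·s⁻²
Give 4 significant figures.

5.392 × 10⁻⁴⁴ s

Dimensional analysis gives t_P = √(ℏG/c⁵).
  = √(2.907 × 10⁻⁸⁷)
  = 5.392 × 10⁻⁴⁴ s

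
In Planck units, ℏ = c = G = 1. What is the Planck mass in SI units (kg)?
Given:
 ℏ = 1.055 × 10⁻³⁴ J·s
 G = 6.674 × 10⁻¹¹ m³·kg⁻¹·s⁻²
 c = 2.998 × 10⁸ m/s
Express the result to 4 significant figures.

The unique combination of the constants set to 1 with dimensions of mass is m_P = √(ℏc/G).
  = √(4.739 × 10⁻¹⁶)
  = 2.177 × 10⁻⁸ kg

2.177 × 10⁻⁸ kg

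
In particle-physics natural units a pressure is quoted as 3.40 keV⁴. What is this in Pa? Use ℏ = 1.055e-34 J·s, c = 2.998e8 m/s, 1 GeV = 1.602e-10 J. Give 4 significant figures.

7.077e13 Pa

Pressure is [E]/[L]³ = [E]⁴/(ℏc)³.
1 GeV⁴ → 1/(ℏc)³ × (1 GeV in J)⁴ = 2.082e37 Pa.
Convert the energy scale: 3.40 keV⁴ = 3.40e-24 GeV⁴.
Result: 3.40e-24 × 2.082e37 = 7.077e13 Pa.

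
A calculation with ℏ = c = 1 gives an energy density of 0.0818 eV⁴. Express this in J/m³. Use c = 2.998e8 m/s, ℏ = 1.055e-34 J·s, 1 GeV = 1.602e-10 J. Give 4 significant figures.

[E]/[L]³ = [E]⁴/(ℏc)³; restore (ℏc)⁻³.
1 GeV⁴ → 1/(ℏc)³ × (1 GeV in J)⁴ = 2.082e37 J/m³.
Convert the energy scale: 0.0818 eV⁴ = 8.18e-38 GeV⁴.
Result: 8.18e-38 × 2.082e37 = 1.703 J/m³.

1.703 J/m³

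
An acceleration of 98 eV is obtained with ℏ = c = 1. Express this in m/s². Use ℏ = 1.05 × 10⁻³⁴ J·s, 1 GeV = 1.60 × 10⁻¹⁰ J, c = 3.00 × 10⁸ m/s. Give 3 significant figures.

Acceleration is [L]/[T]² = c·[E]/ℏ.
1 GeV → c/ℏ × (1 GeV in J) = 4.57 × 10³² m/s².
Convert the energy scale: 98 eV = 9.80 × 10⁻⁸ GeV.
Result: 9.80 × 10⁻⁸ × 4.57 × 10³² = 4.48 × 10²⁵ m/s².

4.48 × 10²⁵ m/s²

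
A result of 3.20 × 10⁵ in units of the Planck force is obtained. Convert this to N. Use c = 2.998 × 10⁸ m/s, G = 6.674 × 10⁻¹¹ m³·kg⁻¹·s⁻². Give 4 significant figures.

One Planck force: F_P = c⁴/G = 1.210 × 10⁴⁴ N.
3.20 × 10⁵ × 1.210 × 10⁴⁴ N = 3.873 × 10⁴⁹ N

3.873 × 10⁴⁹ N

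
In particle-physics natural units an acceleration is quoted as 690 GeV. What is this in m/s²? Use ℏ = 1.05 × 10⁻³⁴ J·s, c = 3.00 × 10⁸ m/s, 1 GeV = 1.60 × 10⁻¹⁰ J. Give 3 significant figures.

3.15 × 10³⁵ m/s²

Acceleration is [L]/[T]² = c·[E]/ℏ.
1 GeV → c/ℏ × (1 GeV in J) = 4.57 × 10³² m/s².
Result: 690 × 4.57 × 10³² = 3.15 × 10³⁵ m/s².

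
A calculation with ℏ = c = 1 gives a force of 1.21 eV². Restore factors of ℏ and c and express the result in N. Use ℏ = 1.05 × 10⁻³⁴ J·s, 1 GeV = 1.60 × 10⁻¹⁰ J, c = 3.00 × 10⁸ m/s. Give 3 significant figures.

9.83 × 10⁻¹³ N

Force is [E]/[L] = [E]²/(ℏc); restore (ℏc)⁻¹.
1 GeV² → 1/(ℏc) × (1 GeV in J)² = 8.13 × 10⁵ N.
Convert the energy scale: 1.21 eV² = 1.21 × 10⁻¹⁸ GeV².
Result: 1.21 × 10⁻¹⁸ × 8.13 × 10⁵ = 9.83 × 10⁻¹³ N.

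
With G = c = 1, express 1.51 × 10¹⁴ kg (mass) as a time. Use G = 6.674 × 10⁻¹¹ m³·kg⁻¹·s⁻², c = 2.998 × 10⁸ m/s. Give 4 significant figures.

Mass → time via G/c³.
1.51 × 10¹⁴ kg × (G/c³) = 3.740 × 10⁻²² s

3.740 × 10⁻²² s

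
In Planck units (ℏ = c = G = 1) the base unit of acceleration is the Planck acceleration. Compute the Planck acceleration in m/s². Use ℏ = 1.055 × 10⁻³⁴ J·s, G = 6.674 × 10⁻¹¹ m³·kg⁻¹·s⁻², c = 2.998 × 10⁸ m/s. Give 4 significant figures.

5.560 × 10⁵¹ m/s²

a_P = √(c⁷/(ℏG))
  = √(3.092 × 10¹⁰³)
  = 5.560 × 10⁵¹ m/s²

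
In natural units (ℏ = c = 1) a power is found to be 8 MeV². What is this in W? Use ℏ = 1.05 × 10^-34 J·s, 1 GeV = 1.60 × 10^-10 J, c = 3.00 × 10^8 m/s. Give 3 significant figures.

1.95 × 10^9 W

Power is [E]/[T] = [E]²/ℏ.
1 GeV² → 1/ℏ × (1 GeV in J)² = 2.44 × 10^14 W.
Convert the energy scale: 8 MeV² = 8.00 × 10^-6 GeV².
Result: 8.00 × 10^-6 × 2.44 × 10^14 = 1.95 × 10^9 W.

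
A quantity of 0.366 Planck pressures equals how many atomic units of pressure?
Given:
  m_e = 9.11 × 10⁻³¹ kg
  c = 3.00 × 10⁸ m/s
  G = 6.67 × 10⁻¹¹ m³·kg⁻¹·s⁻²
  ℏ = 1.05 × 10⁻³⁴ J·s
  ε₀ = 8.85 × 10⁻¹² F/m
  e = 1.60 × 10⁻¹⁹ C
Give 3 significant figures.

5.69 × 10⁹⁹

Planck pressure: p_P = c⁷/(ℏG²) = 4.68 × 10¹¹³ Pa
atomic unit of pressure: P_au = E_h/a₀³ = m_e⁴e¹⁰/((4πε₀)⁵ℏ⁸) = 3.01 × 10¹³ Pa
0.366 × 4.68 × 10¹¹³ / 3.01 × 10¹³ = 5.69 × 10⁹⁹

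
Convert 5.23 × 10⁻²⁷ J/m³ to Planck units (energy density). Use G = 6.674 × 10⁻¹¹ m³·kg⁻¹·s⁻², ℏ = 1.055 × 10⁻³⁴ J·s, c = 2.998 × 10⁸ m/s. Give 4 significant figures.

1.129 × 10⁻¹⁴⁰

Planck energy density: u_P = c⁷/(ℏG²) = 4.632 × 10¹¹³ J/m³.
5.23 × 10⁻²⁷ / 4.632 × 10¹¹³ = 1.129 × 10⁻¹⁴⁰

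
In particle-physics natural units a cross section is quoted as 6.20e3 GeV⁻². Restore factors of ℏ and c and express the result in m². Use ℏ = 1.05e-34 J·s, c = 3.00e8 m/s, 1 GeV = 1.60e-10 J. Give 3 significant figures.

Area is [L]² = [E]⁻²·(ℏc)²; restore (ℏc)².
1 GeV⁻² → (ℏc)² × (1 GeV in J)⁻² = 3.88e-32 m².
Result: 6.20e3 × 3.88e-32 = 2.40e-28 m².

2.40e-28 m²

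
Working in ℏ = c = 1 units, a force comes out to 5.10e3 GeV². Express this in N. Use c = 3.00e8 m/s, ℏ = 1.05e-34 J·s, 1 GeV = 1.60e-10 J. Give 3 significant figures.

4.14e9 N

Force is [E]/[L] = [E]²/(ℏc); restore (ℏc)⁻¹.
1 GeV² → 1/(ℏc) × (1 GeV in J)² = 8.13e5 N.
Result: 5.10e3 × 8.13e5 = 4.14e9 N.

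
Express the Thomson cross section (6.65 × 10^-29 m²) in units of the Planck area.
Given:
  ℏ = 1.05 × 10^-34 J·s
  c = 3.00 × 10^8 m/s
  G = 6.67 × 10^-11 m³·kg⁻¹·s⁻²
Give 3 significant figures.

Planck area: A_P = ℏG/c³ = 2.59 × 10^-70 m².
6.65 × 10^-29 / 2.59 × 10^-70 = 2.56 × 10^41

2.56 × 10^41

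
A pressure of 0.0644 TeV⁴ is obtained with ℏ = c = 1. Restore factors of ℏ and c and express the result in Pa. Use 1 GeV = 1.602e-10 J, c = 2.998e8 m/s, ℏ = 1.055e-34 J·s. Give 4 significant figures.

1.341e48 Pa

Pressure is [E]/[L]³ = [E]⁴/(ℏc)³.
1 GeV⁴ → 1/(ℏc)³ × (1 GeV in J)⁴ = 2.082e37 Pa.
Convert the energy scale: 0.0644 TeV⁴ = 6.44e10 GeV⁴.
Result: 6.44e10 × 2.082e37 = 1.341e48 Pa.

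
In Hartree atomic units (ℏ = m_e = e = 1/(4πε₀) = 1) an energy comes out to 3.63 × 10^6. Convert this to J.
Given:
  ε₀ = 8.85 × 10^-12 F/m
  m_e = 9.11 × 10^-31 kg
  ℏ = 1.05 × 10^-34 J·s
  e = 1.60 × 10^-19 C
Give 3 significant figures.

One hartree: E_h = m_e e⁴/(4πε₀ℏ)² = 4.38 × 10^-18 J.
3.63 × 10^6 × 4.38 × 10^-18 J = 1.59 × 10^-11 J

1.59 × 10^-11 J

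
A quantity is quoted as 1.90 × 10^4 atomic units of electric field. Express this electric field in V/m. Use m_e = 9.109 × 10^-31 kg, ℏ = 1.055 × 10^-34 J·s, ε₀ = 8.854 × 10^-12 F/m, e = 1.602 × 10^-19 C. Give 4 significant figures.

One atomic unit of electric field: E_au = E_h/(e a₀) = m_e²e⁵/((4πε₀)³ℏ⁴) = 5.131 × 10^11 V/m.
1.90 × 10^4 × 5.131 × 10^11 V/m = 9.749 × 10^15 V/m

9.749 × 10^15 V/m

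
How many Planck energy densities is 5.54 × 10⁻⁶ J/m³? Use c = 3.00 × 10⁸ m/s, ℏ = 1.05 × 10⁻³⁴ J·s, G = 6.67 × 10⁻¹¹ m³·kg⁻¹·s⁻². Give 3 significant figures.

Planck energy density: u_P = c⁷/(ℏG²) = 4.68 × 10¹¹³ J/m³.
5.54 × 10⁻⁶ / 4.68 × 10¹¹³ = 1.18 × 10⁻¹¹⁹

1.18 × 10⁻¹¹⁹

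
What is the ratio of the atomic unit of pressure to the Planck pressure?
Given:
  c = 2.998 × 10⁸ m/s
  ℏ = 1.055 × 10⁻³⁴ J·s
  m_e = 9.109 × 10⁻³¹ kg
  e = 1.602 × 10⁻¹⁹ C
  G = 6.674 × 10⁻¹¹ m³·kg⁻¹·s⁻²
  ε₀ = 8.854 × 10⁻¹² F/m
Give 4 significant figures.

atomic unit of pressure: P_au = E_h/a₀³ = m_e⁴e¹⁰/((4πε₀)⁵ℏ⁸) = 2.929 × 10¹³ Pa
Planck pressure: p_P = c⁷/(ℏG²) = 4.632 × 10¹¹³ Pa
ratio = 2.929 × 10¹³ / 4.632 × 10¹¹³ = 6.323 × 10⁻¹⁰¹

6.323 × 10⁻¹⁰¹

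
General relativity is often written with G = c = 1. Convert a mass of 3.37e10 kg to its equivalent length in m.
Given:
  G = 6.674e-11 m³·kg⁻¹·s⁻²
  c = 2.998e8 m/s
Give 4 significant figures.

2.502e-17 m

In G = c = 1 units mass has dimensions of length; the conversion factor is G/c².
3.37e10 kg × (G/c²) = 2.502e-17 m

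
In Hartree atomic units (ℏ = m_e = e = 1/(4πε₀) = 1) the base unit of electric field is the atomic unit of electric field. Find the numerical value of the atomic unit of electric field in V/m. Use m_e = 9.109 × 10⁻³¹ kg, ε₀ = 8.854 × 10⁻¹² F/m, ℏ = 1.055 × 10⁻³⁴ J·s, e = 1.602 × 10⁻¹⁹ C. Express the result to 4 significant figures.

5.131 × 10¹¹ V/m

E_au = E_h/(e a₀) = m_e²e⁵/((4πε₀)³ℏ⁴)
E_h = 4.354 × 10⁻¹⁸ J
a₀ = 5.297 × 10⁻¹¹ m
E_h/(e·a₀) = 5.131 × 10¹¹ V/m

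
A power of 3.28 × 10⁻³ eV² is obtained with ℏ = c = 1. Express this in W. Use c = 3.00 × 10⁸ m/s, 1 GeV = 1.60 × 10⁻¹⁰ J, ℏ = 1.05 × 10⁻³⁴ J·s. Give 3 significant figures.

Power is [E]/[T] = [E]²/ℏ.
1 GeV² → 1/ℏ × (1 GeV in J)² = 2.44 × 10¹⁴ W.
Convert the energy scale: 3.28 × 10⁻³ eV² = 3.28 × 10⁻²¹ GeV².
Result: 3.28 × 10⁻²¹ × 2.44 × 10¹⁴ = 8.00 × 10⁻⁷ W.

8.00 × 10⁻⁷ W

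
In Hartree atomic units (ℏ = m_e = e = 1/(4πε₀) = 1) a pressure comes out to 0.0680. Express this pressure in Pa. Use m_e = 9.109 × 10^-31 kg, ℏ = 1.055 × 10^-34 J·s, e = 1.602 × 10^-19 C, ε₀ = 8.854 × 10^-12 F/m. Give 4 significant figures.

One atomic unit of pressure: P_au = E_h/a₀³ = m_e⁴e¹⁰/((4πε₀)⁵ℏ⁸) = 2.929 × 10^13 Pa.
0.0680 × 2.929 × 10^13 Pa = 1.992 × 10^12 Pa

1.992 × 10^12 Pa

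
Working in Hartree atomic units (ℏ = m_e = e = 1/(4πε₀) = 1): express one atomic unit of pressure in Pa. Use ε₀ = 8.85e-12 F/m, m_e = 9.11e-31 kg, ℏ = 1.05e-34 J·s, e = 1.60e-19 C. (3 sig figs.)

The unique combination of the constants set to 1 with dimensions of pressure is P_au = E_h/a₀³ = m_e⁴e¹⁰/((4πε₀)⁵ℏ⁸).
E_h = 4.38e-18 J
a₀ = 5.26e-11 m
E_h/a₀³ = 3.01e13 Pa

3.01e13 Pa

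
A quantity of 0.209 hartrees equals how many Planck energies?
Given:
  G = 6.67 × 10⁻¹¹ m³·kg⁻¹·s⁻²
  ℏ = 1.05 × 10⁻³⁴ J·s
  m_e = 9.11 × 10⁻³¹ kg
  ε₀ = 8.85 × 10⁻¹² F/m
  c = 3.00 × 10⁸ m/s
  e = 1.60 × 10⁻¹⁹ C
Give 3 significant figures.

4.68 × 10⁻²⁸

hartree: E_h = m_e e⁴/(4πε₀ℏ)² = 4.38 × 10⁻¹⁸ J
Planck energy: E_P = √(ℏc⁵/G) = 1.96 × 10⁹ J
0.209 × 4.38 × 10⁻¹⁸ / 1.96 × 10⁹ = 4.68 × 10⁻²⁸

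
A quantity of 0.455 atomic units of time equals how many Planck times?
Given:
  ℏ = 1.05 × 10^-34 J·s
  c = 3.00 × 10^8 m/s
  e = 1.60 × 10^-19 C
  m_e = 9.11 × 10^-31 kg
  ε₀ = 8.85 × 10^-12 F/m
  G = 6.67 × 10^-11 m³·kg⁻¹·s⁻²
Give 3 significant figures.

2.03 × 10^26

atomic unit of time: τ_au = (4πε₀)²ℏ³/(m_e e⁴) = 2.40 × 10^-17 s
Planck time: t_P = √(ℏG/c⁵) = 5.37 × 10^-44 s
0.455 × 2.40 × 10^-17 / 5.37 × 10^-44 = 2.03 × 10^26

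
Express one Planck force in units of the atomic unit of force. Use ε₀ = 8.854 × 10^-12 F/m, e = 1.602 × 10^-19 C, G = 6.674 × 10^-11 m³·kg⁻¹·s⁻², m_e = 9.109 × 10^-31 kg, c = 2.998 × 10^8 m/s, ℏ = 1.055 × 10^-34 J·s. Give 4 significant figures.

Planck force: F_P = c⁴/G = 1.210 × 10^44 N
atomic unit of force: F_au = E_h/a₀ = m_e²e⁶/((4πε₀)³ℏ⁴) = 8.220 × 10^-8 N
ratio = 1.210 × 10^44 / 8.220 × 10^-8 = 1.473 × 10^51

1.473 × 10^51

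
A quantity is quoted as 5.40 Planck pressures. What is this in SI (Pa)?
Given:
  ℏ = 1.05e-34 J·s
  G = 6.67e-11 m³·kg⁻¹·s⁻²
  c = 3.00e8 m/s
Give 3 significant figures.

One Planck pressure: p_P = c⁷/(ℏG²) = 4.68e113 Pa.
5.40 × 4.68e113 Pa = 2.53e114 Pa

2.53e114 Pa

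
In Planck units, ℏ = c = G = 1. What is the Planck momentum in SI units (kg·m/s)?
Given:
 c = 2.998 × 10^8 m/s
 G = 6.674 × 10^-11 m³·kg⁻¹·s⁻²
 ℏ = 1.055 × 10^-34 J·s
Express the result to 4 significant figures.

6.527 kg·m/s

The unique combination of the constants set to 1 with dimensions of momentum is p_P = √(ℏc³/G).
  = √(42.60)
  = 6.527 kg·m/s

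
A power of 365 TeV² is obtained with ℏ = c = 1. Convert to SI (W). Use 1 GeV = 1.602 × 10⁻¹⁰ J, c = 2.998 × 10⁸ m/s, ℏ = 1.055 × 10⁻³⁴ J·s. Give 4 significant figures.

8.879 × 10²² W

Power is [E]/[T] = [E]²/ℏ.
1 GeV² → 1/ℏ × (1 GeV in J)² = 2.433 × 10¹⁴ W.
Convert the energy scale: 365 TeV² = 3.65 × 10⁸ GeV².
Result: 3.65 × 10⁸ × 2.433 × 10¹⁴ = 8.879 × 10²² W.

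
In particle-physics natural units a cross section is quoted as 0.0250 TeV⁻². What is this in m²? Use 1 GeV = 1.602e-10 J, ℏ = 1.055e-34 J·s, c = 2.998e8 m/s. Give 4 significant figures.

9.745e-40 m²

Area is [L]² = [E]⁻²·(ℏc)²; restore (ℏc)².
1 GeV⁻² → (ℏc)² × (1 GeV in J)⁻² = 3.898e-32 m².
Convert the energy scale: 0.0250 TeV⁻² = 2.50e-8 GeV⁻².
Result: 2.50e-8 × 3.898e-32 = 9.745e-40 m².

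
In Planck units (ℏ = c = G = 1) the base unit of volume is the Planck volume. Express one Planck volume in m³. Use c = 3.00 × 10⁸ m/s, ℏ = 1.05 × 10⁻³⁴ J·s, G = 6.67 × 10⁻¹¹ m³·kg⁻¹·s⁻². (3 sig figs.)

4.18 × 10⁻¹⁰⁵ m³

V_P = (ℏG/c³)^(3/2)
  = √(1.75 × 10⁻²⁰⁹)
  = 4.18 × 10⁻¹⁰⁵ m³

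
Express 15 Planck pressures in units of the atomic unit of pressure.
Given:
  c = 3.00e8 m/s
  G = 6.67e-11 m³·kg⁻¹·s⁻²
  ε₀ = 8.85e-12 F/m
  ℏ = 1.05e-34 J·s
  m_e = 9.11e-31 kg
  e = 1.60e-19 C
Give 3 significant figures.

2.33e101

Planck pressure: p_P = c⁷/(ℏG²) = 4.68e113 Pa
atomic unit of pressure: P_au = E_h/a₀³ = m_e⁴e¹⁰/((4πε₀)⁵ℏ⁸) = 3.01e13 Pa
15 × 4.68e113 / 3.01e13 = 2.33e101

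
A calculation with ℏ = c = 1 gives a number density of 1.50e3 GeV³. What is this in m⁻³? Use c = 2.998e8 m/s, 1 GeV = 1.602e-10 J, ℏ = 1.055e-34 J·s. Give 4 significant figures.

Number density is [L]⁻³ = [E]³/(ℏc)³.
1 GeV³ → 1/(ℏc)³ × (1 GeV in J)³ = 1.299e47 m⁻³.
Result: 1.50e3 × 1.299e47 = 1.949e50 m⁻³.

1.949e50 m⁻³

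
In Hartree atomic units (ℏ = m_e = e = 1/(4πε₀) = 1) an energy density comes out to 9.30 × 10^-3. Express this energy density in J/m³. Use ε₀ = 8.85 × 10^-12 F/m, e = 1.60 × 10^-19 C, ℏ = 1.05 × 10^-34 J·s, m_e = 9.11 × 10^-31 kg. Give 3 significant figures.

2.80 × 10^11 J/m³

One atomic unit of energy density: u_au = E_h/a₀³ = m_e⁴e¹⁰/((4πε₀)⁵ℏ⁸) = 3.01 × 10^13 J/m³.
9.30 × 10^-3 × 3.01 × 10^13 J/m³ = 2.80 × 10^11 J/m³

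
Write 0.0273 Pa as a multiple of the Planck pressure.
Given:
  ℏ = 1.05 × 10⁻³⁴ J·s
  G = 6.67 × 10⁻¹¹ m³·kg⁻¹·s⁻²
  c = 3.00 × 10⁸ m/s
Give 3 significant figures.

5.83 × 10⁻¹¹⁶

Planck pressure: p_P = c⁷/(ℏG²) = 4.68 × 10¹¹³ Pa.
0.0273 / 4.68 × 10¹¹³ = 5.83 × 10⁻¹¹⁶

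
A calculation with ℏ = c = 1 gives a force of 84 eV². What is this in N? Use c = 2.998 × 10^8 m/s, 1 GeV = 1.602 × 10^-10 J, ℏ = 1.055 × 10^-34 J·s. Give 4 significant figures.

Force is [E]/[L] = [E]²/(ℏc); restore (ℏc)⁻¹.
1 GeV² → 1/(ℏc) × (1 GeV in J)² = 8.114 × 10^5 N.
Convert the energy scale: 84 eV² = 8.40 × 10^-17 GeV².
Result: 8.40 × 10^-17 × 8.114 × 10^5 = 6.816 × 10^-11 N.

6.816 × 10^-11 N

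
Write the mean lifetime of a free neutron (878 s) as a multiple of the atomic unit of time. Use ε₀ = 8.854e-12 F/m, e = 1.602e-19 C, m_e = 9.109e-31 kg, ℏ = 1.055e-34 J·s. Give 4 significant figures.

3.624e19

atomic unit of time: τ_au = (4πε₀)²ℏ³/(m_e e⁴) = 2.423e-17 s.
878 / 2.423e-17 = 3.624e19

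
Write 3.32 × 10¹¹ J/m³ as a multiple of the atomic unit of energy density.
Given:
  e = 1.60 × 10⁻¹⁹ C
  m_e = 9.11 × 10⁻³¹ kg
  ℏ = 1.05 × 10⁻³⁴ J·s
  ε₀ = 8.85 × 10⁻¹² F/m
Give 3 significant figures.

0.0110

atomic unit of energy density: u_au = E_h/a₀³ = m_e⁴e¹⁰/((4πε₀)⁵ℏ⁸) = 3.01 × 10¹³ J/m³.
3.32 × 10¹¹ / 3.01 × 10¹³ = 0.0110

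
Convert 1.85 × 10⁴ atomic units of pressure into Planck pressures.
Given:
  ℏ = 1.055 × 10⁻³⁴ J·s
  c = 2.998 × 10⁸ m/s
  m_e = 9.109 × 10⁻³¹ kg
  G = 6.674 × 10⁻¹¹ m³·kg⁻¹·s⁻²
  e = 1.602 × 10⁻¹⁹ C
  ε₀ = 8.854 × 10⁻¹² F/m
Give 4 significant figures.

1.170 × 10⁻⁹⁶

atomic unit of pressure: P_au = E_h/a₀³ = m_e⁴e¹⁰/((4πε₀)⁵ℏ⁸) = 2.929 × 10¹³ Pa
Planck pressure: p_P = c⁷/(ℏG²) = 4.632 × 10¹¹³ Pa
1.85 × 10⁴ × 2.929 × 10¹³ / 4.632 × 10¹¹³ = 1.170 × 10⁻⁹⁶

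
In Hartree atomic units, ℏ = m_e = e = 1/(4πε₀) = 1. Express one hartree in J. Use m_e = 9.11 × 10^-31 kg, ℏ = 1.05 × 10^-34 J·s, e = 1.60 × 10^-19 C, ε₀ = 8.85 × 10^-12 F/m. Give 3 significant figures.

4.38 × 10^-18 J

From ℏ = m_e = e = 1/(4πε₀) = 1 the energy scale is E_h = m_e e⁴/(4πε₀ℏ)².
  = 5.97 × 10^-106 / 1.36 × 10^-88
  = 4.38 × 10^-18 J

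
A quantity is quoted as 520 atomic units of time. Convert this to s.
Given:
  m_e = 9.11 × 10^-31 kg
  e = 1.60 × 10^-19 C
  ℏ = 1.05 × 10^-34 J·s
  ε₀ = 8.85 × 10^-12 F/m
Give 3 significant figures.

One atomic unit of time: τ_au = (4πε₀)²ℏ³/(m_e e⁴) = 2.40 × 10^-17 s.
520 × 2.40 × 10^-17 s = 1.25 × 10^-14 s

1.25 × 10^-14 s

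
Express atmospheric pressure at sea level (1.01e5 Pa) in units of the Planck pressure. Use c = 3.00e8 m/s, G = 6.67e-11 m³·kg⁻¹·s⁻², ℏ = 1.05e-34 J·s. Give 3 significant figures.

2.16e-109

Planck pressure: p_P = c⁷/(ℏG²) = 4.68e113 Pa.
1.01e5 / 4.68e113 = 2.16e-109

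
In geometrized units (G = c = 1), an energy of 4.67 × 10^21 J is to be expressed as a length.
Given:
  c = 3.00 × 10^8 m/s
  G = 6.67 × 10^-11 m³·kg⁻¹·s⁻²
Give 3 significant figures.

3.85 × 10^-23 m

Energy → length via G/c⁴.
4.67 × 10^21 J × (G/c⁴) = 3.85 × 10^-23 m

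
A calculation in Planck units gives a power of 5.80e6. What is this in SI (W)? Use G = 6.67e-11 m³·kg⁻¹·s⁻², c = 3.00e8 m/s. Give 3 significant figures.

One Planck power: P_P = c⁵/G = 3.64e52 W.
5.80e6 × 3.64e52 W = 2.11e59 W

2.11e59 W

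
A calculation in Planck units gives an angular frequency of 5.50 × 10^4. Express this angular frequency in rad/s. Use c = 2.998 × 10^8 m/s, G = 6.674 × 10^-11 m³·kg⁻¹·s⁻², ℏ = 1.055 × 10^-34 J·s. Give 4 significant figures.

One Planck angular frequency: ω_P = √(c⁵/(ℏG)) = 1.855 × 10^43 rad/s.
5.50 × 10^4 × 1.855 × 10^43 rad/s = 1.020 × 10^48 rad/s

1.020 × 10^48 rad/s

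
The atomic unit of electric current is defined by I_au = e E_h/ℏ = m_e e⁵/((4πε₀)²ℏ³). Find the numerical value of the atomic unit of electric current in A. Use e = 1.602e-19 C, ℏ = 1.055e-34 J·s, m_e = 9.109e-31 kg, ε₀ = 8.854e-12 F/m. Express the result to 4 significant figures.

6.612e-3 A

I_au = e E_h/ℏ = m_e e⁵/((4πε₀)²ℏ³)
E_h = 4.354e-18 J
e·E_h/ℏ = 6.612e-3 A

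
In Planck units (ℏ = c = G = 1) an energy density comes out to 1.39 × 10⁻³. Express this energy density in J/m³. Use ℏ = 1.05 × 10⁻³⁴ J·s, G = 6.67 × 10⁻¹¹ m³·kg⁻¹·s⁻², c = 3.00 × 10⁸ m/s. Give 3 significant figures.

One Planck energy density: u_P = c⁷/(ℏG²) = 4.68 × 10¹¹³ J/m³.
1.39 × 10⁻³ × 4.68 × 10¹¹³ J/m³ = 6.51 × 10¹¹⁰ J/m³

6.51 × 10¹¹⁰ J/m³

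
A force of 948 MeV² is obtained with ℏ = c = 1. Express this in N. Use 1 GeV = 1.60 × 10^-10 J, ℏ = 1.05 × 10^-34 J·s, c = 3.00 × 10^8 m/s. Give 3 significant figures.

770 N

Force is [E]/[L] = [E]²/(ℏc); restore (ℏc)⁻¹.
1 GeV² → 1/(ℏc) × (1 GeV in J)² = 8.13 × 10^5 N.
Convert the energy scale: 948 MeV² = 9.48 × 10^-4 GeV².
Result: 9.48 × 10^-4 × 8.13 × 10^5 = 770 N.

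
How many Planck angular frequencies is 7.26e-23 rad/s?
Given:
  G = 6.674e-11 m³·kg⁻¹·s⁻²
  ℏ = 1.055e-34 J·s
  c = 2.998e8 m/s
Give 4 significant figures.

Planck angular frequency: ω_P = √(c⁵/(ℏG)) = 1.855e43 rad/s.
7.26e-23 / 1.855e43 = 3.915e-66

3.915e-66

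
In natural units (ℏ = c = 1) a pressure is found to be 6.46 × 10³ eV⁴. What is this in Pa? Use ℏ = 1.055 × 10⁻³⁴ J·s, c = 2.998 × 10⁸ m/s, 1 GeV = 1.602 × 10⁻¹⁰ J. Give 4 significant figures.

1.345 × 10⁵ Pa

Pressure is [E]/[L]³ = [E]⁴/(ℏc)³.
1 GeV⁴ → 1/(ℏc)³ × (1 GeV in J)⁴ = 2.082 × 10³⁷ Pa.
Convert the energy scale: 6.46 × 10³ eV⁴ = 6.46 × 10⁻³³ GeV⁴.
Result: 6.46 × 10⁻³³ × 2.082 × 10³⁷ = 1.345 × 10⁵ Pa.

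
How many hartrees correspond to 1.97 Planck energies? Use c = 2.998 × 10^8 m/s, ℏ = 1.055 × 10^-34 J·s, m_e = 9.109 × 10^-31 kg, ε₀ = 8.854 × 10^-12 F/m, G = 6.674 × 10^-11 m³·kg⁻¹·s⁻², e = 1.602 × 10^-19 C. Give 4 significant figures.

Planck energy: E_P = √(ℏc⁵/G) = 1.957 × 10^9 J
hartree: E_h = m_e e⁴/(4πε₀ℏ)² = 4.354 × 10^-18 J
1.97 × 1.957 × 10^9 / 4.354 × 10^-18 = 8.852 × 10^26

8.852 × 10^26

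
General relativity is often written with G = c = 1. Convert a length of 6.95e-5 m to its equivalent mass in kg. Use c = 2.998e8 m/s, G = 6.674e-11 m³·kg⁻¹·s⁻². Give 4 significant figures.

Length → mass via c²/G.
6.95e-5 m × (c²/G) = 9.360e22 kg

9.360e22 kg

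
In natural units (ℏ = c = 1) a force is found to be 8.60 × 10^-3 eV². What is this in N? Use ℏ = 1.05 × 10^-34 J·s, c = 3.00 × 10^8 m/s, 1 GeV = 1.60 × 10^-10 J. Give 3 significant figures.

Force is [E]/[L] = [E]²/(ℏc); restore (ℏc)⁻¹.
1 GeV² → 1/(ℏc) × (1 GeV in J)² = 8.13 × 10^5 N.
Convert the energy scale: 8.60 × 10^-3 eV² = 8.60 × 10^-21 GeV².
Result: 8.60 × 10^-21 × 8.13 × 10^5 = 6.99 × 10^-15 N.

6.99 × 10^-15 N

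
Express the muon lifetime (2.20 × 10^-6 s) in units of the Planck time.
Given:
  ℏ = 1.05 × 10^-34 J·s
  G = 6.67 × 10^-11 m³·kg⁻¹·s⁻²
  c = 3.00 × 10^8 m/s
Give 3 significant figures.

Planck time: t_P = √(ℏG/c⁵) = 5.37 × 10^-44 s.
2.20 × 10^-6 / 5.37 × 10^-44 = 4.10 × 10^37

4.10 × 10^37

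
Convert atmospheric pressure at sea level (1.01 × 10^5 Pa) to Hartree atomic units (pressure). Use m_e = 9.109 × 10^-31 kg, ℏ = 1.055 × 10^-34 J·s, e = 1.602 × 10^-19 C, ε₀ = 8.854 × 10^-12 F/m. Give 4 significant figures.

atomic unit of pressure: P_au = E_h/a₀³ = m_e⁴e¹⁰/((4πε₀)⁵ℏ⁸) = 2.929 × 10^13 Pa.
1.01 × 10^5 / 2.929 × 10^13 = 3.448 × 10^-9

3.448 × 10^-9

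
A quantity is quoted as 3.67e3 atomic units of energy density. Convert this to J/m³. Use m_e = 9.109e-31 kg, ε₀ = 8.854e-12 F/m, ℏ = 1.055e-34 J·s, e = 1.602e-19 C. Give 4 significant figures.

One atomic unit of energy density: u_au = E_h/a₀³ = m_e⁴e¹⁰/((4πε₀)⁵ℏ⁸) = 2.929e13 J/m³.
3.67e3 × 2.929e13 J/m³ = 1.075e17 J/m³

1.075e17 J/m³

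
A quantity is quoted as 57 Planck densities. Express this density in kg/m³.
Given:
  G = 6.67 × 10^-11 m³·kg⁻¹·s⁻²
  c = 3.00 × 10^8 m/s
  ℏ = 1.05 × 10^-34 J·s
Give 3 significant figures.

2.97 × 10^98 kg/m³

One Planck density: ρ_P = c⁵/(ℏG²) = 5.20 × 10^96 kg/m³.
57 × 5.20 × 10^96 kg/m³ = 2.97 × 10^98 kg/m³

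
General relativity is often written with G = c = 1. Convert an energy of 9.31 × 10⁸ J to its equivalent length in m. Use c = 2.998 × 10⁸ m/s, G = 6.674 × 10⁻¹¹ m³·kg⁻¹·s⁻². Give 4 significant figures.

7.691 × 10⁻³⁶ m

Energy → length via G/c⁴.
9.31 × 10⁸ J × (G/c⁴) = 7.691 × 10⁻³⁶ m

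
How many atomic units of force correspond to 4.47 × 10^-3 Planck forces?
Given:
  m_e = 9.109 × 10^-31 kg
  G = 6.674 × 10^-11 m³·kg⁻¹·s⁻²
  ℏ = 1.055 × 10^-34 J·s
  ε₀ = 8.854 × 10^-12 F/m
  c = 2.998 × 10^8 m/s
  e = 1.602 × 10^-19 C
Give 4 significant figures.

6.582 × 10^48

Planck force: F_P = c⁴/G = 1.210 × 10^44 N
atomic unit of force: F_au = E_h/a₀ = m_e²e⁶/((4πε₀)³ℏ⁴) = 8.220 × 10^-8 N
4.47 × 10^-3 × 1.210 × 10^44 / 8.220 × 10^-8 = 6.582 × 10^48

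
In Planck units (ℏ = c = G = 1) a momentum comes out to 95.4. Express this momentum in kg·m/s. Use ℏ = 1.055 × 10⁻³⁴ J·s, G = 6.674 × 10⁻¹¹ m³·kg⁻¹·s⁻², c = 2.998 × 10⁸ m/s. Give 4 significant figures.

622.6 kg·m/s

One Planck momentum: p_P = √(ℏc³/G) = 6.527 kg·m/s.
95.4 × 6.527 kg·m/s = 622.6 kg·m/s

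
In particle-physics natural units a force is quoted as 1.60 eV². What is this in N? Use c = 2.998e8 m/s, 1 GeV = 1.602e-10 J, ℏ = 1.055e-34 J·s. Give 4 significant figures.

Force is [E]/[L] = [E]²/(ℏc); restore (ℏc)⁻¹.
1 GeV² → 1/(ℏc) × (1 GeV in J)² = 8.114e5 N.
Convert the energy scale: 1.60 eV² = 1.60e-18 GeV².
Result: 1.60e-18 × 8.114e5 = 1.298e-12 N.

1.298e-12 N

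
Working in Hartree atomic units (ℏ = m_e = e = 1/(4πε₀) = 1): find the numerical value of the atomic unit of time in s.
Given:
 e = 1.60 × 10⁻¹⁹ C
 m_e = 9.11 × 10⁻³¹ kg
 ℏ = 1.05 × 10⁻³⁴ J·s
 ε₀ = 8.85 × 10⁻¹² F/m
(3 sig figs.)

The unique combination of the constants set to 1 with dimensions of time is τ_au = (4πε₀)²ℏ³/(m_e e⁴).
E_h = 4.38 × 10⁻¹⁸ J
ℏ/E_h = 2.40 × 10⁻¹⁷ s

2.40 × 10⁻¹⁷ s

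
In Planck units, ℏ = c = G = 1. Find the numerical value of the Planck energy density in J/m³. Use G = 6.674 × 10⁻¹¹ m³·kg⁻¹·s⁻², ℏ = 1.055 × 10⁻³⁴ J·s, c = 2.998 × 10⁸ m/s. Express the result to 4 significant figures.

The unique combination of the constants set to 1 with dimensions of energy density is u_P = c⁷/(ℏG²).
  = 2.177 × 10⁵⁹ / 4.699 × 10⁻⁵⁵
  = 4.632 × 10¹¹³ J/m³

4.632 × 10¹¹³ J/m³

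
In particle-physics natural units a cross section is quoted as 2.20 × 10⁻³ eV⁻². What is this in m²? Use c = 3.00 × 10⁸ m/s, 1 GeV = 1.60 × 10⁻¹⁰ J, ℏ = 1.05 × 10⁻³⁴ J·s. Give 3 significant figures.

Area is [L]² = [E]⁻²·(ℏc)²; restore (ℏc)².
1 GeV⁻² → (ℏc)² × (1 GeV in J)⁻² = 3.88 × 10⁻³² m².
Convert the energy scale: 2.20 × 10⁻³ eV⁻² = 2.20 × 10¹⁵ GeV⁻².
Result: 2.20 × 10¹⁵ × 3.88 × 10⁻³² = 8.53 × 10⁻¹⁷ m².

8.53 × 10⁻¹⁷ m²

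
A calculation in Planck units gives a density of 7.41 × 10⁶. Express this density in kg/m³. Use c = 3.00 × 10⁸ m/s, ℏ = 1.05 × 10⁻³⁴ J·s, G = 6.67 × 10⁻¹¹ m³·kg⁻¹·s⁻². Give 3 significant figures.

3.85 × 10¹⁰³ kg/m³

One Planck density: ρ_P = c⁵/(ℏG²) = 5.20 × 10⁹⁶ kg/m³.
7.41 × 10⁶ × 5.20 × 10⁹⁶ kg/m³ = 3.85 × 10¹⁰³ kg/m³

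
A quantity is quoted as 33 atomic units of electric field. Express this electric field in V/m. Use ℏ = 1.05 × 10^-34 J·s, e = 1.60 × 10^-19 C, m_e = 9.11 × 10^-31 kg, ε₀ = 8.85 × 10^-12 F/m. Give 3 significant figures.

1.72 × 10^13 V/m

One atomic unit of electric field: E_au = E_h/(e a₀) = m_e²e⁵/((4πε₀)³ℏ⁴) = 5.20 × 10^11 V/m.
33 × 5.20 × 10^11 V/m = 1.72 × 10^13 V/m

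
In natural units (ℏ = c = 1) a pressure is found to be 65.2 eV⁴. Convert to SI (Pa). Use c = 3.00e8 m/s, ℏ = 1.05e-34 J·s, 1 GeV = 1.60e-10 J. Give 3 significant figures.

1.37e3 Pa

Pressure is [E]/[L]³ = [E]⁴/(ℏc)³.
1 GeV⁴ → 1/(ℏc)³ × (1 GeV in J)⁴ = 2.10e37 Pa.
Convert the energy scale: 65.2 eV⁴ = 6.52e-35 GeV⁴.
Result: 6.52e-35 × 2.10e37 = 1.37e3 Pa.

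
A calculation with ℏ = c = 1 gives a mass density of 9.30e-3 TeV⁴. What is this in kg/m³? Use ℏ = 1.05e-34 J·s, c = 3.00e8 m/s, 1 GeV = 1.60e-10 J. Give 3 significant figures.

Mass density is [E]/(c²[L]³) = [E]⁴/(ℏ³c⁵).
1 GeV⁴ → 1/(ℏ³c⁵) × (1 GeV in J)⁴ = 2.33e20 kg/m³.
Convert the energy scale: 9.30e-3 TeV⁴ = 9.30e9 GeV⁴.
Result: 9.30e9 × 2.33e20 = 2.17e30 kg/m³.

2.17e30 kg/m³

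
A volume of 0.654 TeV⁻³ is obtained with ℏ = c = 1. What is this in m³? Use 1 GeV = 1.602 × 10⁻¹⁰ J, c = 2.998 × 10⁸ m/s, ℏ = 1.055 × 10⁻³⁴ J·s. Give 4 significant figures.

Volume is [L]³ = [E]⁻³·(ℏc)³.
1 GeV⁻³ → (ℏc)³ × (1 GeV in J)⁻³ = 7.696 × 10⁻⁴⁸ m³.
Convert the energy scale: 0.654 TeV⁻³ = 6.54 × 10⁻¹⁰ GeV⁻³.
Result: 6.54 × 10⁻¹⁰ × 7.696 × 10⁻⁴⁸ = 5.033 × 10⁻⁵⁷ m³.

5.033 × 10⁻⁵⁷ m³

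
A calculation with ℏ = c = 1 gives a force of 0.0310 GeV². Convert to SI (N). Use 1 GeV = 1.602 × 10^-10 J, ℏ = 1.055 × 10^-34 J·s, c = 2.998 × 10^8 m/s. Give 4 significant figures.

Force is [E]/[L] = [E]²/(ℏc); restore (ℏc)⁻¹.
1 GeV² → 1/(ℏc) × (1 GeV in J)² = 8.114 × 10^5 N.
Result: 0.0310 × 8.114 × 10^5 = 2.515 × 10^4 N.

2.515 × 10^4 N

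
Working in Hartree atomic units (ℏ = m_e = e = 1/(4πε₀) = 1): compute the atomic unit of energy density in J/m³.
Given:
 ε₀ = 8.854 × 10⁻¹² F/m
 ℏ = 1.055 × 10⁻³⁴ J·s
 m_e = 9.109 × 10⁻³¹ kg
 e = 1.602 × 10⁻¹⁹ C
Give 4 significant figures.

2.929 × 10¹³ J/m³

Dimensional analysis gives u_au = E_h/a₀³ = m_e⁴e¹⁰/((4πε₀)⁵ℏ⁸).
E_h = 4.354 × 10⁻¹⁸ J
a₀ = 5.297 × 10⁻¹¹ m
E_h/a₀³ = 2.929 × 10¹³ J/m³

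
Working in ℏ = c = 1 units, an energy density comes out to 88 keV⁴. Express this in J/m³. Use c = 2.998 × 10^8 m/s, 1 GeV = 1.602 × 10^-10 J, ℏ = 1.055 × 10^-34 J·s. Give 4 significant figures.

1.832 × 10^15 J/m³

[E]/[L]³ = [E]⁴/(ℏc)³; restore (ℏc)⁻³.
1 GeV⁴ → 1/(ℏc)³ × (1 GeV in J)⁴ = 2.082 × 10^37 J/m³.
Convert the energy scale: 88 keV⁴ = 8.80 × 10^-23 GeV⁴.
Result: 8.80 × 10^-23 × 2.082 × 10^37 = 1.832 × 10^15 J/m³.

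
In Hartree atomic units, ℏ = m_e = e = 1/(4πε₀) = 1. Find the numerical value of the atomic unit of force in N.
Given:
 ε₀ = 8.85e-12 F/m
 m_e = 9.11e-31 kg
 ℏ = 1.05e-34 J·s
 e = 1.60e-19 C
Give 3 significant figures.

Dimensional analysis gives F_au = E_h/a₀ = m_e²e⁶/((4πε₀)³ℏ⁴).
E_h = 4.38e-18 J
a₀ = 5.26e-11 m
E_h/a₀ = 8.33e-8 N

8.33e-8 N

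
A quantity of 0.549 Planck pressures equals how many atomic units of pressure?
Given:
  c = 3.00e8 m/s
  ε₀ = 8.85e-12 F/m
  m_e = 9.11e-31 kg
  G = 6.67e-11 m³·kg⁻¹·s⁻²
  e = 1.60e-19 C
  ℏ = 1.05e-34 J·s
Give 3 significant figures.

Planck pressure: p_P = c⁷/(ℏG²) = 4.68e113 Pa
atomic unit of pressure: P_au = E_h/a₀³ = m_e⁴e¹⁰/((4πε₀)⁵ℏ⁸) = 3.01e13 Pa
0.549 × 4.68e113 / 3.01e13 = 8.53e99

8.53e99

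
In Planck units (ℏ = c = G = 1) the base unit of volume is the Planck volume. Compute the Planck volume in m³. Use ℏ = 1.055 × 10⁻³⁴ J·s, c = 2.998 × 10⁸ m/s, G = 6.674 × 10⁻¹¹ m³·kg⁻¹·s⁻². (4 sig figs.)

V_P = (ℏG/c³)^(3/2)
  = √(1.784 × 10⁻²⁰⁹)
  = 4.224 × 10⁻¹⁰⁵ m³

4.224 × 10⁻¹⁰⁵ m³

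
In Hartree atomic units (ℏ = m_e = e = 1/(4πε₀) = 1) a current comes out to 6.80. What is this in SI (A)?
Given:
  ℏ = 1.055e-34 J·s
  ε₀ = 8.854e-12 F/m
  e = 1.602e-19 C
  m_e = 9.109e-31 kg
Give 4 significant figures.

One atomic unit of electric current: I_au = e E_h/ℏ = m_e e⁵/((4πε₀)²ℏ³) = 6.612e-3 A.
6.80 × 6.612e-3 A = 0.04496 A

0.04496 A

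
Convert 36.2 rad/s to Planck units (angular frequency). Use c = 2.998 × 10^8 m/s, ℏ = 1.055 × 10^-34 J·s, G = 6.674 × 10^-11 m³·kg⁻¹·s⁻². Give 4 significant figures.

1.952 × 10^-42

Planck angular frequency: ω_P = √(c⁵/(ℏG)) = 1.855 × 10^43 rad/s.
36.2 / 1.855 × 10^43 = 1.952 × 10^-42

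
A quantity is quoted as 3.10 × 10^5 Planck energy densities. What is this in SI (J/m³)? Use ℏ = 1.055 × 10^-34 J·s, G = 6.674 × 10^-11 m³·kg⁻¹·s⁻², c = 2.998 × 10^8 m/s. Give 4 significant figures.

1.436 × 10^119 J/m³

One Planck energy density: u_P = c⁷/(ℏG²) = 4.632 × 10^113 J/m³.
3.10 × 10^5 × 4.632 × 10^113 J/m³ = 1.436 × 10^119 J/m³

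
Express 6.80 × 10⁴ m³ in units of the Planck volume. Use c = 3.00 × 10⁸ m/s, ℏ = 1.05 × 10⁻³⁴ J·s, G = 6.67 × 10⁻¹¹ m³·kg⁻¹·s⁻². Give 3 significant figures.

Planck volume: V_P = (ℏG/c³)^(3/2) = 4.18 × 10⁻¹⁰⁵ m³.
6.80 × 10⁴ / 4.18 × 10⁻¹⁰⁵ = 1.63 × 10¹⁰⁹

1.63 × 10¹⁰⁹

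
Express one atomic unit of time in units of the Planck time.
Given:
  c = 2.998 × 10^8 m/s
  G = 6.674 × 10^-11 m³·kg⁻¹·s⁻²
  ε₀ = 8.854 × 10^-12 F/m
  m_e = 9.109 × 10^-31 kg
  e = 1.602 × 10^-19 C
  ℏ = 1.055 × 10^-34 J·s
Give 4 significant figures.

4.494 × 10^26

atomic unit of time: τ_au = (4πε₀)²ℏ³/(m_e e⁴) = 2.423 × 10^-17 s
Planck time: t_P = √(ℏG/c⁵) = 5.392 × 10^-44 s
ratio = 2.423 × 10^-17 / 5.392 × 10^-44 = 4.494 × 10^26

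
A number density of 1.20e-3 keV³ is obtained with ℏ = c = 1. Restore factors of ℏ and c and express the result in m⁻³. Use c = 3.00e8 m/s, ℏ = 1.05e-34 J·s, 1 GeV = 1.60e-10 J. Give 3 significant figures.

Number density is [L]⁻³ = [E]³/(ℏc)³.
1 GeV³ → 1/(ℏc)³ × (1 GeV in J)³ = 1.31e47 m⁻³.
Convert the energy scale: 1.20e-3 keV³ = 1.20e-21 GeV³.
Result: 1.20e-21 × 1.31e47 = 1.57e26 m⁻³.

1.57e26 m⁻³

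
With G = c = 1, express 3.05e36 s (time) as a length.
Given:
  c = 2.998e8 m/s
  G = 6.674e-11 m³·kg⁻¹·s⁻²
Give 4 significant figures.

9.144e44 m

Time → length via c.
3.05e36 s × (c) = 9.144e44 m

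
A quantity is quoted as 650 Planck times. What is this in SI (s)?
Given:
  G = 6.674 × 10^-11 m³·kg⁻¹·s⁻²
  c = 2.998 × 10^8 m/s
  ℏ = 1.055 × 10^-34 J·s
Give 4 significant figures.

3.505 × 10^-41 s

One Planck time: t_P = √(ℏG/c⁵) = 5.392 × 10^-44 s.
650 × 5.392 × 10^-44 s = 3.505 × 10^-41 s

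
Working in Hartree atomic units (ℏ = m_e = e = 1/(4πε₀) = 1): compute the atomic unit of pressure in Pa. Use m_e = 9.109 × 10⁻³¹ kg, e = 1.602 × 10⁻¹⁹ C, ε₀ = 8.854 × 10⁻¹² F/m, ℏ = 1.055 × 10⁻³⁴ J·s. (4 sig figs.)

From ℏ = m_e = e = 1/(4πε₀) = 1 the pressure scale is P_au = E_h/a₀³ = m_e⁴e¹⁰/((4πε₀)⁵ℏ⁸).
E_h = 4.354 × 10⁻¹⁸ J
a₀ = 5.297 × 10⁻¹¹ m
E_h/a₀³ = 2.929 × 10¹³ Pa

2.929 × 10¹³ Pa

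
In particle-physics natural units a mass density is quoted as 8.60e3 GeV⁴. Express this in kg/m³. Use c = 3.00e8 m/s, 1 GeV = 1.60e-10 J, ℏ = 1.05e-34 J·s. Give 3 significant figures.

Mass density is [E]/(c²[L]³) = [E]⁴/(ℏ³c⁵).
1 GeV⁴ → 1/(ℏ³c⁵) × (1 GeV in J)⁴ = 2.33e20 kg/m³.
Result: 8.60e3 × 2.33e20 = 2.00e24 kg/m³.

2.00e24 kg/m³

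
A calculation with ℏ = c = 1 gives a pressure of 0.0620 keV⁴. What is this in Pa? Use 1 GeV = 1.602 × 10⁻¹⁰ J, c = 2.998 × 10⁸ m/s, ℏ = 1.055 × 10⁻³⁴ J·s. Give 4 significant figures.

1.291 × 10¹² Pa

Pressure is [E]/[L]³ = [E]⁴/(ℏc)³.
1 GeV⁴ → 1/(ℏc)³ × (1 GeV in J)⁴ = 2.082 × 10³⁷ Pa.
Convert the energy scale: 0.0620 keV⁴ = 6.20 × 10⁻²⁶ GeV⁴.
Result: 6.20 × 10⁻²⁶ × 2.082 × 10³⁷ = 1.291 × 10¹² Pa.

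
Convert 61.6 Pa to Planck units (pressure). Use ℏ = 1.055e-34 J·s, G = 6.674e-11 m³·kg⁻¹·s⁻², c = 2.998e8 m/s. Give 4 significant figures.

Planck pressure: p_P = c⁷/(ℏG²) = 4.632e113 Pa.
61.6 / 4.632e113 = 1.330e-112

1.330e-112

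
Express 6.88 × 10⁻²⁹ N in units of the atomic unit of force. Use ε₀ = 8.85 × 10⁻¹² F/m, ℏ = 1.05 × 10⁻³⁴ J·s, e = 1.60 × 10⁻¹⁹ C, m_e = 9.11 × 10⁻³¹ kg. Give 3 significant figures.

atomic unit of force: F_au = E_h/a₀ = m_e²e⁶/((4πε₀)³ℏ⁴) = 8.33 × 10⁻⁸ N.
6.88 × 10⁻²⁹ / 8.33 × 10⁻⁸ = 8.26 × 10⁻²²

8.26 × 10⁻²²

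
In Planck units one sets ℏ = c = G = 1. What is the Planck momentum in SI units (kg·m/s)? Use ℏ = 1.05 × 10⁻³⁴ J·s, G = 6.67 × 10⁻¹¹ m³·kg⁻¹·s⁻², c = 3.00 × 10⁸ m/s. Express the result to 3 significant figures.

6.52 kg·m/s

p_P = √(ℏc³/G)
  = √(42.5)
  = 6.52 kg·m/s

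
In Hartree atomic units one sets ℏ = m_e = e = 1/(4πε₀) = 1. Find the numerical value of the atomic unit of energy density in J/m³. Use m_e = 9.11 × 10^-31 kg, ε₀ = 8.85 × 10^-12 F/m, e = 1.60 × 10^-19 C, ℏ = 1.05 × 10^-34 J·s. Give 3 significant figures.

u_au = E_h/a₀³ = m_e⁴e¹⁰/((4πε₀)⁵ℏ⁸)
E_h = 4.38 × 10^-18 J
a₀ = 5.26 × 10^-11 m
E_h/a₀³ = 3.01 × 10^13 J/m³

3.01 × 10^13 J/m³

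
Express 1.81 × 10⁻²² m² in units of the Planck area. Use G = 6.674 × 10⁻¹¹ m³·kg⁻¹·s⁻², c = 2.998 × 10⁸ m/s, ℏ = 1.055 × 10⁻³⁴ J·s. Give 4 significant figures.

6.927 × 10⁴⁷

Planck area: A_P = ℏG/c³ = 2.613 × 10⁻⁷⁰ m².
1.81 × 10⁻²² / 2.613 × 10⁻⁷⁰ = 6.927 × 10⁴⁷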